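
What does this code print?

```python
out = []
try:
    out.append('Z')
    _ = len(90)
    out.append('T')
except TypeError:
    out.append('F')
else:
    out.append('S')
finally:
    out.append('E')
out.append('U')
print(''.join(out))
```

Execution trace: 'Z' (try body) → 'F' (except TypeError) → 'E' (finally) → 'U' (after the try/except). Output: ZFEU

Answer: ZFEU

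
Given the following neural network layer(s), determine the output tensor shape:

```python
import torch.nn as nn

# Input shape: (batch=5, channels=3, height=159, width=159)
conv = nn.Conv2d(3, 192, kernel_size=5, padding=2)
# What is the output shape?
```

Input: (5, 3, 159, 159) -> Output: (5, 192, 159, 159)

Answer: (5, 192, 159, 159)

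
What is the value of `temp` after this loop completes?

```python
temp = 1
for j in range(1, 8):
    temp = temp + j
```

Start at 1, add 1 through 7
`temp` takes the values: 1 → 2 → 4 → 7 → 11 → 16 → 22 → 29

Answer: 29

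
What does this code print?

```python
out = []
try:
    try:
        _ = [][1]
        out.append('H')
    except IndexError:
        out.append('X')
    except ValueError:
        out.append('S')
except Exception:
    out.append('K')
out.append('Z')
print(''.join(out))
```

Execution trace: 'X' (inner except IndexError) → 'Z' (after the try/except). Output: XZ

Answer: XZ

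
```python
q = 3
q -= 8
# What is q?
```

Trace:
`q = 3` → q = 3
`q -= 8` → q = -5
So q = -5

Answer: -5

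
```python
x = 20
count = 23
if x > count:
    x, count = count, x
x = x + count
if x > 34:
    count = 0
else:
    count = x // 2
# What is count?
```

Trace:
`x = 20` → x = 20
`count = 23` → count = 23
`if x > count: ...` → x > count is False → no variable changes
`x = x + count` → x = 43
`if x > 34: ...` → x > 34 is True → count = 0
So count = 0

Answer: 0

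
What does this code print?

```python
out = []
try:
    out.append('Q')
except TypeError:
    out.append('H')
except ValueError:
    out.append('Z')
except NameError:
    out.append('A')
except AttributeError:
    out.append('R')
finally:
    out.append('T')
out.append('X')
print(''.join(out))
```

Execution trace: 'Q' (try body, no exception) → 'T' (finally) → 'X' (after the try/except). Output: QTX

Answer: QTX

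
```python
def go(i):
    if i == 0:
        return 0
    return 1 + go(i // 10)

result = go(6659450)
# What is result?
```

Count of digits of 6659450: 7

Answer: 7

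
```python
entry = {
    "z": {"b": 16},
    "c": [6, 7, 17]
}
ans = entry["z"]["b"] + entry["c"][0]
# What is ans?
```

Trace:
`entry = { ...` → entry = {'z': {'b': 16}, 'c': [6, 7, 17]}
`ans = entry["z"]["b"] + entry["c"][0]` → ans = 22
So ans = 22

Answer: 22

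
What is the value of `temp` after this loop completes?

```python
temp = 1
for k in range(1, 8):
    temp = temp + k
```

Start at 1, add 1 through 7
`temp` takes the values: 1 → 2 → 4 → 7 → 11 → 16 → 22 → 29

Answer: 29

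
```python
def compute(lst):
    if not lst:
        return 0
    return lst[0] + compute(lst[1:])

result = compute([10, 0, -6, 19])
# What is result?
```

10 + 0 + (-6) + 19 + 0 = 23

Answer: 23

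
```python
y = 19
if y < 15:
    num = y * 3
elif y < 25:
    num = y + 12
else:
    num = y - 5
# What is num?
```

Trace:
`y = 19` → y = 19
`if y < 15: ...` → y < 15 is False, y < 25 is True → num = 31
So num = 31

Answer: 31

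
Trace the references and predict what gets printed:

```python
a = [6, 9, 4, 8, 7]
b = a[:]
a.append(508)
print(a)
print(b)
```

Key concept: slice [:] creates copy.
Step by step:
`a = [6, 9, 4, 8, 7]` → a = [6, 9, 4, 8, 7]
`b = a[:]` → b = [6, 9, 4, 8, 7]
`a.append(508)` → a = [6, 9, 4, 8, 7, 508]
`print(a)` → prints [6, 9, 4, 8, 7, 508]
`print(b)` → prints [6, 9, 4, 8, 7]

Answer:
[6, 9, 4, 8, 7, 508]
[6, 9, 4, 8, 7]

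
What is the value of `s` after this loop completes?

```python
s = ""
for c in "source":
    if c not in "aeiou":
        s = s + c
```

Remove vowels from 'source'
`s` takes the values: "" → "s" → "sr" → "src"

Answer: "src"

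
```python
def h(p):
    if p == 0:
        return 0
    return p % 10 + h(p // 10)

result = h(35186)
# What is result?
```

Sum of digits of 35186: 6 + 8 + 1 + 5 + 3 = 23

Answer: 23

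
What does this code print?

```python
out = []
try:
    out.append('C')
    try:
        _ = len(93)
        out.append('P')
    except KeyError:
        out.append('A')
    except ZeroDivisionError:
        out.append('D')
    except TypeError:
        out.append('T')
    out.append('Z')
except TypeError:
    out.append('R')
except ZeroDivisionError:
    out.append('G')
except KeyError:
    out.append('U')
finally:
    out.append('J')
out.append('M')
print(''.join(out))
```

Execution trace: 'C' (try body) → 'T' (inner except TypeError) → 'Z' (try body, no exception) → 'J' (finally) → 'M' (after the try/except). Output: CTZJM

Answer: CTZJM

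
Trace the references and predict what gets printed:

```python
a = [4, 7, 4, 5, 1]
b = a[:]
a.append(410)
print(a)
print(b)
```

Key concept: slice [:] creates copy.
Step by step:
`a = [4, 7, 4, 5, 1]` → a = [4, 7, 4, 5, 1]
`b = a[:]` → b = [4, 7, 4, 5, 1]
`a.append(410)` → a = [4, 7, 4, 5, 1, 410]
`print(a)` → prints [4, 7, 4, 5, 1, 410]
`print(b)` → prints [4, 7, 4, 5, 1]

Answer:
[4, 7, 4, 5, 1, 410]
[4, 7, 4, 5, 1]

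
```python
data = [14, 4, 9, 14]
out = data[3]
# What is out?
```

Trace:
`data = [14, 4, 9, 14]` → data = [14, 4, 9, 14]
`out = data[3]` → out = 14
So out = 14

Answer: 14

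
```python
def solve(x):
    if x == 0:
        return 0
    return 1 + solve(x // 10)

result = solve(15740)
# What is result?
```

Count of digits of 15740: 5

Answer: 5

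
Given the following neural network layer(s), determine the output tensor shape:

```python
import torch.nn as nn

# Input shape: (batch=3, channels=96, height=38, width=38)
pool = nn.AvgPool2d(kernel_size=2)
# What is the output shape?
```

Input: (3, 96, 38, 38) -> Output: (3, 96, 19, 19)

Answer: (3, 96, 19, 19)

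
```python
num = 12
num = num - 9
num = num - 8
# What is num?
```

Trace:
`num = 12` → num = 12
`num = num - 9` → num = 3
`num = num - 8` → num = -5
So num = -5

Answer: -5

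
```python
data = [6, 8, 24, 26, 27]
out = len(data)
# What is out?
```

Trace:
`data = [6, 8, 24, 26, 27]` → data = [6, 8, 24, 26, 27]
`out = len(data)` → out = 5
So out = 5

Answer: 5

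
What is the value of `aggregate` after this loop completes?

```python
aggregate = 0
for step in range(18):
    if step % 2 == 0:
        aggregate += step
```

Sum of even numbers 0 to 17
`aggregate` takes the values: 0 → 2 → 6 → 12 → 20 → 30 → 42 → 56 → 72

Answer: 72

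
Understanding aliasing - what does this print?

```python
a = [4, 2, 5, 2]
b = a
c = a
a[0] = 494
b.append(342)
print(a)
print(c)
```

Key concept: multiple aliases.
Step by step:
`a = [4, 2, 5, 2]` → a = [4, 2, 5, 2]
`b = a` → b = [4, 2, 5, 2] (same object as a)
`c = a` → c = [4, 2, 5, 2] (same object as a, b)
`a[0] = 494` → a = [494, 2, 5, 2] (same object as b, c); b = [494, 2, 5, 2] (same object as a, c); c = [494, 2, 5, 2] (same object as a, b)
`b.append(342)` → a = [494, 2, 5, 2, 342] (same object as b, c); b = [494, 2, 5, 2, 342] (same object as a, c); c = [494, 2, 5, 2, 342] (same object as a, b)
`print(a)` → prints [494, 2, 5, 2, 342]
`print(c)` → prints [494, 2, 5, 2, 342]

Answer:
[494, 2, 5, 2, 342]
[494, 2, 5, 2, 342]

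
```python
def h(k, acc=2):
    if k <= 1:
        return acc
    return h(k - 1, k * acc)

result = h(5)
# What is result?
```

Accumulator trace (n, acc): (5, 2) -> (4, 10) -> (3, 40) -> (2, 120) -> (1, 240) -> return 240

Answer: 240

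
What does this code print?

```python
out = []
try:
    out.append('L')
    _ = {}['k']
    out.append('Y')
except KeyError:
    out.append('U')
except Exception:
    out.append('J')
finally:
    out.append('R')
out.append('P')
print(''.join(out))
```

Execution trace: 'L' (try body) → 'U' (except KeyError) → 'R' (finally) → 'P' (after the try/except). Output: LURP

Answer: LURP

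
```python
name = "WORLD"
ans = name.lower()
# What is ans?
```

Trace:
`name = "WORLD"` → name = 'WORLD'
`ans = name.lower()` → ans = 'world'
So ans = 'world'

Answer: 'world'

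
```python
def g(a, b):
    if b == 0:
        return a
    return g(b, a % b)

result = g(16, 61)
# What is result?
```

g(16, 61) -> g(61, 16) -> g(16, 13) -> g(13, 3) -> g(3, 1) -> g(1, 0) -> 1

Answer: 1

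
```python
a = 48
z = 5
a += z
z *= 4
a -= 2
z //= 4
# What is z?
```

Trace:
`a = 48` → a = 48
`z = 5` → z = 5
`a += z` → a = 53
`z *= 4` → z = 20
`a -= 2` → a = 51
`z //= 4` → z = 5
So z = 5

Answer: 5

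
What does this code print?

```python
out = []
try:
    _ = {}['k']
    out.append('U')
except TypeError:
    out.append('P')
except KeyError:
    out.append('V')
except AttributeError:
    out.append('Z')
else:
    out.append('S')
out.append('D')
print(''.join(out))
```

Execution trace: 'V' (except KeyError) → 'D' (after the try/except). Output: VD

Answer: VD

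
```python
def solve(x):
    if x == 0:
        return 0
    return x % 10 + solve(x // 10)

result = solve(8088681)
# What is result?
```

Sum of digits of 8088681: 1 + 8 + 6 + 8 + 8 + 0 + 8 = 39

Answer: 39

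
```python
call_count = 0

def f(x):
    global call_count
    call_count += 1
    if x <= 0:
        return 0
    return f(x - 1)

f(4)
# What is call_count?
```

Linear recursion stepping by 1: 5 calls from x=4 down to ≤0.

Answer: 5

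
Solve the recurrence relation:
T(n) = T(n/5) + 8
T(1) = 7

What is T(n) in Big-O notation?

Each step divides n by 5 and adds 8. After log_5(n) steps we reach T(1)=7. So T(n) = 8·log_5(n) + 7 = O(log n).

Answer: O(log n)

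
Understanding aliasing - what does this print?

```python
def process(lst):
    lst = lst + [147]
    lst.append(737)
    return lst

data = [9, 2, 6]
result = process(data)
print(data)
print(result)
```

Key concept: rebinding parameter vs mutation.
Step by step:
`data = [9, 2, 6]` → data = [9, 2, 6]
`result = process(data)` → result = [9, 2, 6, 147, 737]
`print(data)` → prints [9, 2, 6]
`print(result)` → prints [9, 2, 6, 147, 737]

Answer:
[9, 2, 6]
[9, 2, 6, 147, 737]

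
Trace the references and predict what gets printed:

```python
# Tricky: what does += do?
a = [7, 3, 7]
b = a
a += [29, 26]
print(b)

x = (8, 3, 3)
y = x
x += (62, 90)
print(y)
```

Key concept: += behavior differs for mutable vs immutable.
Step by step:
`a = [7, 3, 7]` → a = [7, 3, 7]
`b = a` → b = [7, 3, 7] (same object as a)
`a += [29, 26]` → a = [7, 3, 7, 29, 26] (same object as b); b = [7, 3, 7, 29, 26] (same object as a)
`print(b)` → prints [7, 3, 7, 29, 26]
`x = (8, 3, 3)` → x = (8, 3, 3)
`y = x` → y = (8, 3, 3)
`x += (62, 90)` → x = (8, 3, 3, 62, 90)
`print(y)` → prints (8, 3, 3)

Answer:
[7, 3, 7, 29, 26]
(8, 3, 3)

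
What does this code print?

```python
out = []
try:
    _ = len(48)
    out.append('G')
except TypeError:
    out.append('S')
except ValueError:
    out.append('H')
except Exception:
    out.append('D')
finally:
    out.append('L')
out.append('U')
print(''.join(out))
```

Execution trace: 'S' (except TypeError) → 'L' (finally) → 'U' (after the try/except). Output: SLU

Answer: SLU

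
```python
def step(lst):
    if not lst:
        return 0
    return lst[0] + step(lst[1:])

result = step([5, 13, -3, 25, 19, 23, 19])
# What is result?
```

5 + 13 + (-3) + 25 + 19 + 23 + 19 + 0 = 101

Answer: 101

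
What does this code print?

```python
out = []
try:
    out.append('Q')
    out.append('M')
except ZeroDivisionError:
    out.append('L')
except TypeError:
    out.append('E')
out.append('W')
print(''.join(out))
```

Execution trace: 'Q' (try body) → 'M' (try body, no exception) → 'W' (after the try/except). Output: QMW

Answer: QMW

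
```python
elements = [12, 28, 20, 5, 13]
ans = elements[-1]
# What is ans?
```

Trace:
`elements = [12, 28, 20, 5, 13]` → elements = [12, 28, 20, 5, 13]
`ans = elements[-1]` → ans = 13
So ans = 13

Answer: 13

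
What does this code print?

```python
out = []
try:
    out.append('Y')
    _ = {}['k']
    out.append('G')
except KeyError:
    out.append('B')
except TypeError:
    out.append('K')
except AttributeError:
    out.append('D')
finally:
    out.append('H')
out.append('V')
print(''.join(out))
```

Execution trace: 'Y' (try body) → 'B' (except KeyError) → 'H' (finally) → 'V' (after the try/except). Output: YBHV

Answer: YBHV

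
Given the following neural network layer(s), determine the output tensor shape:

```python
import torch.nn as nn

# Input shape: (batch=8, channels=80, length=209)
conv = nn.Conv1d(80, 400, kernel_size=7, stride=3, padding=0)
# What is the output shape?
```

Input: (8, 80, 209) -> Output: (8, 400, 68)

Answer: (8, 400, 68)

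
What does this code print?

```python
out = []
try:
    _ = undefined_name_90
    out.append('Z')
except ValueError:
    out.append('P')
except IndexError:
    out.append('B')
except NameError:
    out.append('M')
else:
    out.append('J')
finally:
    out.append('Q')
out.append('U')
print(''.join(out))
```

Execution trace: 'M' (except NameError) → 'Q' (finally) → 'U' (after the try/except). Output: MQU

Answer: MQU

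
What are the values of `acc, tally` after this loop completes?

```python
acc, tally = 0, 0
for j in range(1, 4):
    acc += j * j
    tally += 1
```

Sum of squares and count
`acc, tally` takes the values: (0, 0) → (1, 0) → (1, 1) → (5, 1) → (5, 2) → (14, 2) → (14, 3)

Answer: 14, 3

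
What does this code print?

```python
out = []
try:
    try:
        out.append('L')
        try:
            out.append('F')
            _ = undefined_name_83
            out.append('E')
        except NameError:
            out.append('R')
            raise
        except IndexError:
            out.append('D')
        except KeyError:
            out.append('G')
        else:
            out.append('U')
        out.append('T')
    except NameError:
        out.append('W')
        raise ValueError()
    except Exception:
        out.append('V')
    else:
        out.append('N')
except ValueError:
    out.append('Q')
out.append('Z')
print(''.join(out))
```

Execution trace: 'L' (try body) → 'F' (inner try body) → 'R' (inner except NameError) → 'W' (except NameError) → 'Q' (outer except ValueError) → 'Z' (after the try/except). Output: LFRWQZ

Answer: LFRWQZ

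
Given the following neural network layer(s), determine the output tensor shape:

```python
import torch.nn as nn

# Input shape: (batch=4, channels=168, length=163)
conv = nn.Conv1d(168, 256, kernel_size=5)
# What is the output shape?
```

Input: (4, 168, 163) -> Output: (4, 256, 159)

Answer: (4, 256, 159)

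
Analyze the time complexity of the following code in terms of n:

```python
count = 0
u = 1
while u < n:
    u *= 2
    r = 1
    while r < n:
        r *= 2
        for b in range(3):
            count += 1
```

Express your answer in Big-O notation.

Each loop level contributes: log n × log n × 1. Multiplying the contributions gives O(log² n).

Answer: O(log² n)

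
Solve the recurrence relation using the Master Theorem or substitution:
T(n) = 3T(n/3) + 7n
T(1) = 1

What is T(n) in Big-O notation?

By Master Theorem: a=3, b=3, f(n)=7n. Since log_3(3) = 1 and f(n) = Θ(n^1), Case 2 applies. T(n) = O(n log n).

Answer: O(n log n)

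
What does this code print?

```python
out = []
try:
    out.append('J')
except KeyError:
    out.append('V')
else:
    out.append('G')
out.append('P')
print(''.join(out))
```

Execution trace: 'J' (try body, no exception) → 'G' (else) → 'P' (after the try/except). Output: JGP

Answer: JGP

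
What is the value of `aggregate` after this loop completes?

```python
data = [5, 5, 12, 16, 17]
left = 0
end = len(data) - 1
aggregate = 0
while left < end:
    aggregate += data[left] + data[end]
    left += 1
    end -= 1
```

Sum of pairs from ends
`aggregate` takes the values: 0 → 22 → 43

Answer: 43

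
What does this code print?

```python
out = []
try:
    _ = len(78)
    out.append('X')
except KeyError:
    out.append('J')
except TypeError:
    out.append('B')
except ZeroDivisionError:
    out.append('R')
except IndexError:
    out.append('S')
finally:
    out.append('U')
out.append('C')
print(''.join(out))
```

Execution trace: 'B' (except TypeError) → 'U' (finally) → 'C' (after the try/except). Output: BUC

Answer: BUC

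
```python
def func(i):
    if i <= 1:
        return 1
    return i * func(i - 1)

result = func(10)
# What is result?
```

func(10) = 10 * 9 * 8 * 7 * 6 * 5 * 4 * 3 * 2 * 1 = 3628800

Answer: 3628800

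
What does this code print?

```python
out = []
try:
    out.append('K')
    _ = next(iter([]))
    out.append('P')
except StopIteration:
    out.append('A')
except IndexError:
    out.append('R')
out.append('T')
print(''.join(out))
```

Execution trace: 'K' (try body) → 'A' (except StopIteration) → 'T' (after the try/except). Output: KAT

Answer: KAT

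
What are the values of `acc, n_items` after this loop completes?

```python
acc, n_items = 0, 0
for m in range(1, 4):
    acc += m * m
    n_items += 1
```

Sum of squares and count
`acc, n_items` takes the values: (0, 0) → (1, 0) → (1, 1) → (5, 1) → (5, 2) → (14, 2) → (14, 3)

Answer: 14, 3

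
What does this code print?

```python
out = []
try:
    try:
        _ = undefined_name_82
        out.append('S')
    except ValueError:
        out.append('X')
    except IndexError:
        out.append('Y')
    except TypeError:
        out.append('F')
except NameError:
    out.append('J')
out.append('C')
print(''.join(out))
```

Execution trace: 'J' (outer except NameError) → 'C' (after the try/except). Output: JC

Answer: JC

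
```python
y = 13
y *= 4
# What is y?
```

Trace:
`y = 13` → y = 13
`y *= 4` → y = 52
So y = 52

Answer: 52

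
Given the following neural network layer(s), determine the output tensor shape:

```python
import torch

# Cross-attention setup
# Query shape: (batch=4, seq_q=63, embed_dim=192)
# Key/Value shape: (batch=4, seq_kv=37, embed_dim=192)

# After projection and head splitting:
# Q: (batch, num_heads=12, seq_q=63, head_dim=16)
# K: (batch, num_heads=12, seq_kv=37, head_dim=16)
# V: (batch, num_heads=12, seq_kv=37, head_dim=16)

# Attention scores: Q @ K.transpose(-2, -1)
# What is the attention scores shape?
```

Input: (4, 63, 192) -> Output: (4, 12, 63, 37)

Answer: (4, 12, 63, 37)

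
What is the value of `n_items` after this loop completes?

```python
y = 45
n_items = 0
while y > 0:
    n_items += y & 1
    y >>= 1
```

Count set bits in 45 (binary: 0b101101)
`n_items` takes the values: 0 → 1 → 2 → 3 → 4

Answer: 4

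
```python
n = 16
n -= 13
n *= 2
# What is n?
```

Trace:
`n = 16` → n = 16
`n -= 13` → n = 3
`n *= 2` → n = 6
So n = 6

Answer: 6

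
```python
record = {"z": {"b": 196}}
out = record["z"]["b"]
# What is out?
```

Trace:
`record = {"z": {"b": 196}}` → record = {'z': {'b': 196}}
`out = record["z"]["b"]` → out = 196
So out = 196

Answer: 196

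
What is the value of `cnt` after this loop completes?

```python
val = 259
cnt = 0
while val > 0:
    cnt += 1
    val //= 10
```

Count digits by repeated division by 10
`cnt` takes the values: 0 → 1 → 2 → 3

Answer: 3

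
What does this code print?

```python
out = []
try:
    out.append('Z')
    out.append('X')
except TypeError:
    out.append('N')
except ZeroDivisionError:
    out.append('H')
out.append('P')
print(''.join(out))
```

Execution trace: 'Z' (try body) → 'X' (try body, no exception) → 'P' (after the try/except). Output: ZXP

Answer: ZXP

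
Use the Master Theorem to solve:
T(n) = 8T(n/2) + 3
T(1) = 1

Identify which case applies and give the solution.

a=8, b=2, f(n)=3. log_2(8) = 3. Since c=0 < 3, Case 1 applies: T(n) = Θ(n^log_b(a)) = O(n^3).

Answer: O(n^3) - Case 1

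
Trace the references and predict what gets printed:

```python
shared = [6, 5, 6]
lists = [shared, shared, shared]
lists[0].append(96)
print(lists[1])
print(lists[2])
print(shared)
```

Key concept: list of same reference.
Step by step:
`shared = [6, 5, 6]` → shared = [6, 5, 6]
`lists = [shared, shared, shared]` → lists = [[6, 5, 6], [6, 5, 6], [6, 5, 6]]
`lists[0].append(96)` → shared = [6, 5, 6, 96]; lists = [[6, 5, 6, 96], [6, 5, 6, 96], [6, 5, 6, 96]]
`print(lists[1])` → prints [6, 5, 6, 96]
`print(lists[2])` → prints [6, 5, 6, 96]
`print(shared)` → prints [6, 5, 6, 96]

Answer:
[6, 5, 6, 96]
[6, 5, 6, 96]
[6, 5, 6, 96]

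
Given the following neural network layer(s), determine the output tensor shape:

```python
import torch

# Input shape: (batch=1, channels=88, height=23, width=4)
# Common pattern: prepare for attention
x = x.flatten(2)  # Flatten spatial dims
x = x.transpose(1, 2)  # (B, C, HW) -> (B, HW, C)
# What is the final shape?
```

Input: (1, 88, 23, 4) -> after flatten(2): (1, 88, 92) -> Output: (1, 92, 88)

Answer: (1, 92, 88)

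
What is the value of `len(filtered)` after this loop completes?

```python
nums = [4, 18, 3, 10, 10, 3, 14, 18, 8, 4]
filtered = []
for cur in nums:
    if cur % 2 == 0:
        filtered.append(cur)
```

Count even numbers in [4, 18, 3, 10, 10, 3, 14, 18, 8, 4]
`filtered` takes the values: [] → [4] → [4, 18] → [4, 18, 10] → [4, 18, 10, 10] → [4, 18, 10, 10, 14] → [4, 18, 10, 10, 14, 18] → [4, 18, 10, 10, 14, 18, 8] → [4, 18, 10, 10, 14, 18, 8, 4]
So `len(filtered)` = 8

Answer: 8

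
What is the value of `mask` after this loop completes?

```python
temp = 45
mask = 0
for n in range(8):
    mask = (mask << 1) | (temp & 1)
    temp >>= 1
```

Reverse lowest 8 bits of 45
`mask` takes the values: 0 → 1 → 2 → 5 → 11 → 22 → 45 → 90 → 180

Answer: 180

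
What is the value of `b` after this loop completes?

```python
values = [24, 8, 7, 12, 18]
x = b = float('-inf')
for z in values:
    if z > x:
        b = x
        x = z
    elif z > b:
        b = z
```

Second largest (with repeats) in [24, 8, 7, 12, 18]
`b` takes the values: -inf → 8 → 12 → 18

Answer: 18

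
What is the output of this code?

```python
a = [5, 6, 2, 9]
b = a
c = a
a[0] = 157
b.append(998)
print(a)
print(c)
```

Key concept: multiple aliases.
Step by step:
`a = [5, 6, 2, 9]` → a = [5, 6, 2, 9]
`b = a` → b = [5, 6, 2, 9] (same object as a)
`c = a` → c = [5, 6, 2, 9] (same object as a, b)
`a[0] = 157` → a = [157, 6, 2, 9] (same object as b, c); b = [157, 6, 2, 9] (same object as a, c); c = [157, 6, 2, 9] (same object as a, b)
`b.append(998)` → a = [157, 6, 2, 9, 998] (same object as b, c); b = [157, 6, 2, 9, 998] (same object as a, c); c = [157, 6, 2, 9, 998] (same object as a, b)
`print(a)` → prints [157, 6, 2, 9, 998]
`print(c)` → prints [157, 6, 2, 9, 998]

Answer:
[157, 6, 2, 9, 998]
[157, 6, 2, 9, 998]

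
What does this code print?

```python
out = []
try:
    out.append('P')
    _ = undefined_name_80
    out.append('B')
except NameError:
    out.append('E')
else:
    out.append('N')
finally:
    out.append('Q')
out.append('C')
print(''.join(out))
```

Execution trace: 'P' (try body) → 'E' (except NameError) → 'Q' (finally) → 'C' (after the try/except). Output: PEQC

Answer: PEQC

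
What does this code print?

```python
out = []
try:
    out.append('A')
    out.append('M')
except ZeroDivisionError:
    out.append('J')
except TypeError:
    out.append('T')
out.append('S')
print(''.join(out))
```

Execution trace: 'A' (try body) → 'M' (try body, no exception) → 'S' (after the try/except). Output: AMS

Answer: AMS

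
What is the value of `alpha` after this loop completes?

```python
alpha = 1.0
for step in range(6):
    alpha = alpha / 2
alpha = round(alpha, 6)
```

Halving LR 6 times: 1 / 2^6
`alpha` takes the values: 1.0 → 0.5 → 0.25 → 0.125 → 0.0625 → 0.03125 → 0.015625

Answer: 0.015625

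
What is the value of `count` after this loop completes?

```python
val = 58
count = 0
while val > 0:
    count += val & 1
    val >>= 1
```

Count set bits in 58 (binary: 0b111010)
`count` takes the values: 0 → 1 → 2 → 3 → 4

Answer: 4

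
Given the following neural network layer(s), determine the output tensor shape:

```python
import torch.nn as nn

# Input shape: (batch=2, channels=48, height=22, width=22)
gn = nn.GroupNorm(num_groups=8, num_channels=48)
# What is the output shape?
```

Input: (2, 48, 22, 22) -> Output: (2, 48, 22, 22)

Answer: (2, 48, 22, 22)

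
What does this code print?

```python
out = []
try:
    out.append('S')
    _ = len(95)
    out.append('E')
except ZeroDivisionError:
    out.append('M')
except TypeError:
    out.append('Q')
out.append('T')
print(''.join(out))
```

Execution trace: 'S' (try body) → 'Q' (except TypeError) → 'T' (after the try/except). Output: SQT

Answer: SQT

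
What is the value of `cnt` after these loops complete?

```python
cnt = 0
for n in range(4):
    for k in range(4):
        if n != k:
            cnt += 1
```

4² - 4 (exclude diagonal)
`cnt` takes the values: 0 → 1 → 2 → 3 → 4 → 5 → 6 → 7 → 8 → 9 → 10 → 11 → 12

Answer: 12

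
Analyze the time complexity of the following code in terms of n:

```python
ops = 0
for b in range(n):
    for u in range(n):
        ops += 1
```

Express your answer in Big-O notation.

Each loop level contributes: n × n. Multiplying the contributions gives O(n^2).

Answer: O(n^2)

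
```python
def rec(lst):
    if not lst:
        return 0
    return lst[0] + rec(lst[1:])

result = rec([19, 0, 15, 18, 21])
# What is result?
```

19 + 0 + 15 + 18 + 21 + 0 = 73

Answer: 73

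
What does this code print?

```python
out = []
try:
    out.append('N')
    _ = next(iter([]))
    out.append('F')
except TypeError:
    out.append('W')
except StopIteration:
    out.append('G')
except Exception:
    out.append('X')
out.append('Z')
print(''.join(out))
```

Execution trace: 'N' (try body) → 'G' (except StopIteration) → 'Z' (after the try/except). Output: NGZ

Answer: NGZ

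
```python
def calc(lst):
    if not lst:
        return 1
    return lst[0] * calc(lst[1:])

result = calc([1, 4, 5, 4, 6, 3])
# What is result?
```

Product over [1, 4, 5, 4, 6, 3] = 1 * 4 * 5 * 4 * 6 * 3 = 1440

Answer: 1440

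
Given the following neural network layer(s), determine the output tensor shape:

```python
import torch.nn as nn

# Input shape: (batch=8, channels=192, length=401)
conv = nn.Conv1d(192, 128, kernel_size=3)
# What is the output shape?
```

Input: (8, 192, 401) -> Output: (8, 128, 399)

Answer: (8, 128, 399)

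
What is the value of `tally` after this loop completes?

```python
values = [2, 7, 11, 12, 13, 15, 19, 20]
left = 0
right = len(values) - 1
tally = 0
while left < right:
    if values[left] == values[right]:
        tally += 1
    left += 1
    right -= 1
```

Count matching pairs from ends
`tally` takes the values: 0

Answer: 0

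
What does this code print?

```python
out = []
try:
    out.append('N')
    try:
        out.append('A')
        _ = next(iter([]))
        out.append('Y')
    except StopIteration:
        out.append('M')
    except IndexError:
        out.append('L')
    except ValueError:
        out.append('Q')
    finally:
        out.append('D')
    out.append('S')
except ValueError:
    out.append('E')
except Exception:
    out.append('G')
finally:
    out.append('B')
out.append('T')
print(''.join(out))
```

Execution trace: 'N' (try body) → 'A' (inner try body) → 'M' (inner except StopIteration) → 'D' (inner finally) → 'S' (try body, no exception) → 'B' (finally) → 'T' (after the try/except). Output: NAMDSBT

Answer: NAMDSBT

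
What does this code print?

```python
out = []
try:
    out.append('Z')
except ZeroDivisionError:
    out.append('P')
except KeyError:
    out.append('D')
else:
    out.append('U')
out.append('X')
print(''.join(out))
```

Execution trace: 'Z' (try body, no exception) → 'U' (else) → 'X' (after the try/except). Output: ZUX

Answer: ZUX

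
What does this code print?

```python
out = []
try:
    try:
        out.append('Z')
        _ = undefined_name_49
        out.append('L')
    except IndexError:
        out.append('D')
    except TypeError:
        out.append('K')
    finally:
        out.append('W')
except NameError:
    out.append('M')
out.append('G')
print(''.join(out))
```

Execution trace: 'Z' (try body) → 'W' (finally) → 'M' (outer except NameError) → 'G' (after the try/except). Output: ZWMG

Answer: ZWMG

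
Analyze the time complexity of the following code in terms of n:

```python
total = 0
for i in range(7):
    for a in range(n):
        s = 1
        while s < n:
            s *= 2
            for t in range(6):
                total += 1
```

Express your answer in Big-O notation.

Each loop level contributes: 1 × n × log n × 1. Multiplying the contributions gives O(n log n).

Answer: O(n log n)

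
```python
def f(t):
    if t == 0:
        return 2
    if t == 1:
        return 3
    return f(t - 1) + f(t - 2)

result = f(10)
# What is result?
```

Build up from base cases: f(0)=2, f(1)=3, f(2)=5, f(3)=8, f(4)=13, f(5)=21, f(6)=34, ..., f(10)=233

Answer: 233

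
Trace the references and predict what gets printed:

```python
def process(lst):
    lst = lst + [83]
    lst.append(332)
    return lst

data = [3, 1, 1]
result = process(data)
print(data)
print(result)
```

Key concept: rebinding parameter vs mutation.
Step by step:
`data = [3, 1, 1]` → data = [3, 1, 1]
`result = process(data)` → result = [3, 1, 1, 83, 332]
`print(data)` → prints [3, 1, 1]
`print(result)` → prints [3, 1, 1, 83, 332]

Answer:
[3, 1, 1]
[3, 1, 1, 83, 332]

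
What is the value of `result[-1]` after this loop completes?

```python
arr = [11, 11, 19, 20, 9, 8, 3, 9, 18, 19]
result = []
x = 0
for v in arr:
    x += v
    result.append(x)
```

Cumulative sum ends at 127
`result` takes the values: [] → [11] → [11, 22] → [11, 22, 41] → [11, 22, 41, 61] → [11, 22, 41, 61, 70] → [11, 22, 41, 61, 70, 78] → [11, 22, 41, 61, 70, 78, 81] → [11, 22, 41, 61, 70, 78, 81, 90] → [11, 22, 41, 61, 70, 78, 81, 90, 108] → [11, 22, 41, 61, 70, 78, 81, 90, 108, 127]
So `result[-1]` = 127

Answer: 127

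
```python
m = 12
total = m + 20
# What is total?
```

Trace:
`m = 12` → m = 12
`total = m + 20` → total = 32
So total = 32

Answer: 32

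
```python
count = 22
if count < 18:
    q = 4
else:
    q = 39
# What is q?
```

Trace:
`count = 22` → count = 22
`if count < 18: ...` → count < 18 is False, take else branch → q = 39
So q = 39

Answer: 39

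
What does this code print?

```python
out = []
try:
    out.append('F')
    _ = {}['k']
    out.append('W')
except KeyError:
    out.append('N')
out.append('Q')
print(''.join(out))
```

Execution trace: 'F' (try body) → 'N' (except KeyError) → 'Q' (after the try/except). Output: FNQ

Answer: FNQ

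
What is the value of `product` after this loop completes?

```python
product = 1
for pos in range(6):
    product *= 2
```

2^6 = 64
`product` takes the values: 1 → 2 → 4 → 8 → 16 → 32 → 64

Answer: 64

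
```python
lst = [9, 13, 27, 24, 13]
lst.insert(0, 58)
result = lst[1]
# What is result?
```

Trace:
`lst = [9, 13, 27, 24, 13]` → lst = [9, 13, 27, 24, 13]
`lst.insert(0, 58)` → lst = [58, 9, 13, 27, 24, 13]
`result = lst[1]` → result = 9
So result = 9

Answer: 9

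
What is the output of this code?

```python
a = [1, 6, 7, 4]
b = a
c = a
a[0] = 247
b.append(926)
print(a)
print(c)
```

Key concept: multiple aliases.
Step by step:
`a = [1, 6, 7, 4]` → a = [1, 6, 7, 4]
`b = a` → b = [1, 6, 7, 4] (same object as a)
`c = a` → c = [1, 6, 7, 4] (same object as a, b)
`a[0] = 247` → a = [247, 6, 7, 4] (same object as b, c); b = [247, 6, 7, 4] (same object as a, c); c = [247, 6, 7, 4] (same object as a, b)
`b.append(926)` → a = [247, 6, 7, 4, 926] (same object as b, c); b = [247, 6, 7, 4, 926] (same object as a, c); c = [247, 6, 7, 4, 926] (same object as a, b)
`print(a)` → prints [247, 6, 7, 4, 926]
`print(c)` → prints [247, 6, 7, 4, 926]

Answer:
[247, 6, 7, 4, 926]
[247, 6, 7, 4, 926]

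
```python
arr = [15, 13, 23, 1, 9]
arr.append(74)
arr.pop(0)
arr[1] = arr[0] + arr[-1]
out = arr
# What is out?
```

Trace:
`arr = [15, 13, 23, 1, 9]` → arr = [15, 13, 23, 1, 9]
`arr.append(74)` → arr = [15, 13, 23, 1, 9, 74]
`arr.pop(0)` → arr = [13, 23, 1, 9, 74]
`arr[1] = arr[0] + arr[-1]` → arr = [13, 87, 1, 9, 74]
`out = arr` → out = [13, 87, 1, 9, 74]
So out = [13, 87, 1, 9, 74]

Answer: [13, 87, 1, 9, 74]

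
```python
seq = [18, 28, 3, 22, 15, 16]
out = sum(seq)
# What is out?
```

Trace:
`seq = [18, 28, 3, 22, 15, 16]` → seq = [18, 28, 3, 22, 15, 16]
`out = sum(seq)` → out = 102
So out = 102

Answer: 102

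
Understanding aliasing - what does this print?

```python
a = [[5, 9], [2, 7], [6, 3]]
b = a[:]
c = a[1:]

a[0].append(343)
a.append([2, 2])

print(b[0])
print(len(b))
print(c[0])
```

Key concept: slice with nested mutation.
Step by step:
`a = [[5, 9], [2, 7], [6, 3]]` → a = [[5, 9], [2, 7], [6, 3]]
`b = a[:]` → b = [[5, 9], [2, 7], [6, 3]]
`c = a[1:]` → c = [[2, 7], [6, 3]]
`a[0].append(343)` → a = [[5, 9, 343], [2, 7], [6, 3]]; b = [[5, 9, 343], [2, 7], [6, 3]]
`a.append([2, 2])` → a = [[5, 9, 343], [2, 7], [6, 3], [2, 2]]
`print(b[0])` → prints [5, 9, 343]
`print(len(b))` → prints 3
`print(c[0])` → prints [2, 7]

Answer:
[5, 9, 343]
3
[2, 7]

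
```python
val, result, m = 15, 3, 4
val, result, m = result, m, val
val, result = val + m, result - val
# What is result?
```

Trace:
`val, result, m = 15, 3, 4` → val = 15; result = 3; m = 4
`val, result, m = result, m, val` → val = 3; result = 4; m = 15
`val, result = val + m, result - val` → val = 18; result = 1
So result = 1

Answer: 1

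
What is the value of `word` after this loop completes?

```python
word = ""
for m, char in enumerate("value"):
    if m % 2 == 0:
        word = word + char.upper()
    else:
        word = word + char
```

Uppercase even positions in 'value'
`word` takes the values: "" → "V" → "Va" → "VaL" → "VaLu" → "VaLuE"

Answer: "VaLuE"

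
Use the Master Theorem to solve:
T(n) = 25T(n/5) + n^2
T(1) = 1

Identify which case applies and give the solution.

a=25, b=5, f(n)=n^2. log_5(25) = 2. Since c=2 = 2, Case 2 applies: T(n) = Θ(n^log_b(a) · log n) = O(n^2 log n).

Answer: O(n^2 log n) - Case 2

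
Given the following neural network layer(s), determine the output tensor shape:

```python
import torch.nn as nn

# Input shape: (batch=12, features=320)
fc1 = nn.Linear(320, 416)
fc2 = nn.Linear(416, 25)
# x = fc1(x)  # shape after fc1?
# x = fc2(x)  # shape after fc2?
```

Input: (12, 320) -> after fc1: (12, 416) -> Output: (12, 25)

Answer: (12, 25)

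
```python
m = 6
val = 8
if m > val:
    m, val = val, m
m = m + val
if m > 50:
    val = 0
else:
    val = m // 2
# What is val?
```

Trace:
`m = 6` → m = 6
`val = 8` → val = 8
`if m > val: ...` → m > val is False → no variable changes
`m = m + val` → m = 14
`if m > 50: ...` → m > 50 is False, take else branch → val = 7
So val = 7

Answer: 7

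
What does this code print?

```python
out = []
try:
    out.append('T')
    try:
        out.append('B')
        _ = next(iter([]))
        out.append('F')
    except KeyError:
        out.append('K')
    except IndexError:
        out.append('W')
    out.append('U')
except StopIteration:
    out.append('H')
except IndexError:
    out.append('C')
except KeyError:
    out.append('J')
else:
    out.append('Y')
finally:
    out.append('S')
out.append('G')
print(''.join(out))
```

Execution trace: 'T' (try body) → 'B' (inner try body) → 'H' (except StopIteration) → 'S' (finally) → 'G' (after the try/except). Output: TBHSG

Answer: TBHSG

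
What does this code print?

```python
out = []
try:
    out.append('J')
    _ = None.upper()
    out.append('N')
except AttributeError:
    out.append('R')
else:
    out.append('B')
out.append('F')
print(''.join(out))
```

Execution trace: 'J' (try body) → 'R' (except AttributeError) → 'F' (after the try/except). Output: JRF

Answer: JRF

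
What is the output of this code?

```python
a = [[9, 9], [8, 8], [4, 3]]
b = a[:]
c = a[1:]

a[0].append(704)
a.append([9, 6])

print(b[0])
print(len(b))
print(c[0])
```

Key concept: slice with nested mutation.
Step by step:
`a = [[9, 9], [8, 8], [4, 3]]` → a = [[9, 9], [8, 8], [4, 3]]
`b = a[:]` → b = [[9, 9], [8, 8], [4, 3]]
`c = a[1:]` → c = [[8, 8], [4, 3]]
`a[0].append(704)` → a = [[9, 9, 704], [8, 8], [4, 3]]; b = [[9, 9, 704], [8, 8], [4, 3]]
`a.append([9, 6])` → a = [[9, 9, 704], [8, 8], [4, 3], [9, 6]]
`print(b[0])` → prints [9, 9, 704]
`print(len(b))` → prints 3
`print(c[0])` → prints [8, 8]

Answer:
[9, 9, 704]
3
[8, 8]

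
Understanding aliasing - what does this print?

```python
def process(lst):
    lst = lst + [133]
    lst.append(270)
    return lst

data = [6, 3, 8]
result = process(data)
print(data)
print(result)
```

Key concept: rebinding parameter vs mutation.
Step by step:
`data = [6, 3, 8]` → data = [6, 3, 8]
`result = process(data)` → result = [6, 3, 8, 133, 270]
`print(data)` → prints [6, 3, 8]
`print(result)` → prints [6, 3, 8, 133, 270]

Answer:
[6, 3, 8]
[6, 3, 8, 133, 270]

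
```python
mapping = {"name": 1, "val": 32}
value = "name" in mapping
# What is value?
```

Trace:
`mapping = {"name": 1, "val": 32}` → mapping = {'name': 1, 'val': 32}
`value = "name" in mapping` → value = True
So value = True

Answer: True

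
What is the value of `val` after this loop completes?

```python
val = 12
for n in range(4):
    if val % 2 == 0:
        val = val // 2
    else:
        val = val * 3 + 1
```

Collatz-style transformation from 12
`val` takes the values: 12 → 6 → 3 → 10 → 5

Answer: 5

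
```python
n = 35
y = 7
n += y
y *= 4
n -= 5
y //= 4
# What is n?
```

Trace:
`n = 35` → n = 35
`y = 7` → y = 7
`n += y` → n = 42
`y *= 4` → y = 28
`n -= 5` → n = 37
`y //= 4` → y = 7
So n = 37

Answer: 37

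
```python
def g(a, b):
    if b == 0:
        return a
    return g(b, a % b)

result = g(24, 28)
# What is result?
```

g(24, 28) -> g(28, 24) -> g(24, 4) -> g(4, 0) -> 4

Answer: 4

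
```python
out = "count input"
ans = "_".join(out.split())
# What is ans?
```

Trace:
`out = "count input"` → out = 'count input'
`ans = "_".join(out.split())` → ans = 'count_input'
So ans = 'count_input'

Answer: 'count_input'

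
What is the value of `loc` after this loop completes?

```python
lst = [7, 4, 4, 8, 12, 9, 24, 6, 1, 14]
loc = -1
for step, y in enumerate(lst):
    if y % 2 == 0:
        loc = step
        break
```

First even number index in [7, 4, 4, 8, 12, 9, 24, 6, 1, 14]
`loc` takes the values: -1 → 1

Answer: 1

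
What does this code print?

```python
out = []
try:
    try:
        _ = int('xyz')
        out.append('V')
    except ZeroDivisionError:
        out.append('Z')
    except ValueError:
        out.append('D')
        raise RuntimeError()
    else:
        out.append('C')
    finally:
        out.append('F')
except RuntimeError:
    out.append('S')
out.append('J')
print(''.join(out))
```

Execution trace: 'D' (except ValueError) → 'F' (finally) → 'S' (outer except RuntimeError) → 'J' (after the try/except). Output: DFSJ

Answer: DFSJ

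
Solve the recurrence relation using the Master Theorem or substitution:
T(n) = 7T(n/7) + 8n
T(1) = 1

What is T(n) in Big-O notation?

By Master Theorem: a=7, b=7, f(n)=8n. Since log_7(7) = 1 and f(n) = Θ(n^1), Case 2 applies. T(n) = O(n log n).

Answer: O(n log n)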